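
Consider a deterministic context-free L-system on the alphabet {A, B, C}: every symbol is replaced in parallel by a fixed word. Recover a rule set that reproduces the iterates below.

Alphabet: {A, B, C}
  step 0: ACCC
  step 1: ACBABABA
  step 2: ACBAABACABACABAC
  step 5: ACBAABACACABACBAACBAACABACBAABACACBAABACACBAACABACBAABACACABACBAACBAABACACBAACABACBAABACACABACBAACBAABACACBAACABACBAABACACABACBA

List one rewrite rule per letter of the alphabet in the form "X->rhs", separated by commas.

  step 1 ⇒ step 2: ACBABABA ⇒ AC·BA·AB·AC·AB·AC·AB·AC
    A ↦ AC
    B ↦ AB
    C ↦ BA

A->AC, B->AB, C->BA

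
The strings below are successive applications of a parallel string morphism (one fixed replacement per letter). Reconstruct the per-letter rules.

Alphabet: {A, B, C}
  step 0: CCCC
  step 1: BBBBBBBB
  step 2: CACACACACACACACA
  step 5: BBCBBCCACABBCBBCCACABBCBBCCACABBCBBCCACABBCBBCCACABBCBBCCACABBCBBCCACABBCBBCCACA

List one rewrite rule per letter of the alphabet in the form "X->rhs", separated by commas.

  step 1 ⇒ step 2: BBBBBBBB ⇒ CA·CA·CA·CA·CA·CA·CA·CA
    B ↦ CA
    A ↦ C  (constrained at step 2)
  step 0 ⇒ step 1: CCCC ⇒ BB·BB·BB·BB
    C ↦ BB

A->C, B->CA, C->BB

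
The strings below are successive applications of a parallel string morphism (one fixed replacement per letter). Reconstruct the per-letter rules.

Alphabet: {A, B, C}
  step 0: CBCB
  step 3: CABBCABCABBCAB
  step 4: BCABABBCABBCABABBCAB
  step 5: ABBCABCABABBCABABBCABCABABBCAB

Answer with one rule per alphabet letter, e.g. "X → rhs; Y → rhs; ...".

  step 4 ⇒ step 5: BCABABBCABBCABABBCAB ⇒ AB·B·C·AB·C·AB·AB·B·C·AB·AB·B·C·AB·C·AB·AB·B·C·AB
    A ↦ C
    B ↦ AB
    C ↦ B

A->C, B->AB, C->B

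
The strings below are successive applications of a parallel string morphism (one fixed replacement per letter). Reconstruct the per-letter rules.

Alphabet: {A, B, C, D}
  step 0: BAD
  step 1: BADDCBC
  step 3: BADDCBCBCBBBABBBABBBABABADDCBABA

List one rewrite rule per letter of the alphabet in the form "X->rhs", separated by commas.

  step 0 ⇒ step 1: BAD ⇒ BA·DDC·BC
    A ↦ DDC
    B ↦ BA
    D ↦ BC
    C ↦ BB  (constrained at step 1)

A->DDC, B->BA, C->BB, D->BC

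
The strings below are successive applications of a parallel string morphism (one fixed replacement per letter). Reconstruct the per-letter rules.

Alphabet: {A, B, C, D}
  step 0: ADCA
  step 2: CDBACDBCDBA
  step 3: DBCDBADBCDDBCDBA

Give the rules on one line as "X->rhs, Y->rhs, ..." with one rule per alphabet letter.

  step 2 ⇒ step 3: CDBACDBCDBA ⇒ D·B·CD·BA·D·B·CD·D·B·CD·BA
    A ↦ BA
    B ↦ CD
    C ↦ D
    D ↦ B

A->BA, B->CD, C->D, D->B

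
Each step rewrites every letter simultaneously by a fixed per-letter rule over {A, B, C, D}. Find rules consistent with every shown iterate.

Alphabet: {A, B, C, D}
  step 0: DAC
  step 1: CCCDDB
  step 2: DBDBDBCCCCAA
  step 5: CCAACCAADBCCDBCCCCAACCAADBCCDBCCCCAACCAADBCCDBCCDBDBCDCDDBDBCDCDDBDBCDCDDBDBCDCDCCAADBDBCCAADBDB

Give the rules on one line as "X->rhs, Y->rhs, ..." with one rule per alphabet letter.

A->CD, B->AA, C->DB, D->CC

  step 1 ⇒ step 2: CCCDDB ⇒ DB·DB·DB·CC·CC·AA
    B ↦ AA
    C ↦ DB
    D ↦ CC
  step 0 ⇒ step 1: DAC ⇒ CC·CD·DB
    A ↦ CD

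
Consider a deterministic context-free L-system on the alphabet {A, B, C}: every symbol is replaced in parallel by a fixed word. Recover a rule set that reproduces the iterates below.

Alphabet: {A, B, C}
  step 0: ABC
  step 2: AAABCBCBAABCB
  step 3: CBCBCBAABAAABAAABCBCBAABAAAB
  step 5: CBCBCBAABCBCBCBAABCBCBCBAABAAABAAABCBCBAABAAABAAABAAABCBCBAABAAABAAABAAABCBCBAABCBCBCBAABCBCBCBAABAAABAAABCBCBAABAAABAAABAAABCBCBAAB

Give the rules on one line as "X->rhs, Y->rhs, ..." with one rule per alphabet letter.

  step 2 ⇒ step 3: AAABCBCBAABCB ⇒ CB·CB·CB·AAB·A·AAB·A·AAB·CB·CB·AAB·A·AAB
    A ↦ CB
    B ↦ AAB
    C ↦ A

A->CB, B->AAB, C->A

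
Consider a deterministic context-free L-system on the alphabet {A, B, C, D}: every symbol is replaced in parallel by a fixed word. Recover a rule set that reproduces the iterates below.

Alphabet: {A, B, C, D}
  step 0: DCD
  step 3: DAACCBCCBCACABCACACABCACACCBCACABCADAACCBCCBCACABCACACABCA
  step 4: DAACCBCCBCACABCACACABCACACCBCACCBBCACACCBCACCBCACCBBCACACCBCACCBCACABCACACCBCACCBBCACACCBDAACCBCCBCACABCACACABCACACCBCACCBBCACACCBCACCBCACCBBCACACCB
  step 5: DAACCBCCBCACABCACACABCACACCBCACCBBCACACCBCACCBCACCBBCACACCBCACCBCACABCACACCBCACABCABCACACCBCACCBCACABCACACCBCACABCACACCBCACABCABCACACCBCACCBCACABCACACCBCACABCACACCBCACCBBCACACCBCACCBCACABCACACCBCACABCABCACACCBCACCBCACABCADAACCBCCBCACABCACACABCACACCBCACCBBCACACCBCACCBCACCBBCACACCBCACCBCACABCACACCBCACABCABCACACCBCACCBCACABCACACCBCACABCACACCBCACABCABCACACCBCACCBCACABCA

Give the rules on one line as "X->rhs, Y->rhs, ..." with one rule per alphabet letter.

  step 4 ⇒ step 5: DAACCBCCBCACABCACACABCACACCBCACCBBCACACCBCACCBCACCBBCACACCBCACCBCACABCACACCBCACCBBCACACCBDAACCBCCBCACABCACACABCACACCBCACCBBCACACCBCACCBCACCBBCACACCB ⇒ DAA·CCB·CCB·CA·CA·BCA·CA·CA·BCA·CA·CCB·CA·CCB·BCA·CA·CCB·CA·CCB·CA·CCB·BCA·CA·CCB·CA·CCB·CA·CA·BCA·CA·CCB·CA·CA·BCA·BCA·CA·CCB·CA·CCB·CA·CA·BCA·CA·CCB·CA·CA·BCA·CA·CCB·CA·CA·BCA·BCA·CA·CCB·CA·CCB·CA·CA·BCA·CA·CCB·CA·CA·BCA·CA·CCB·CA·CCB·BCA·CA·CCB·CA·CCB·CA·CA·BCA·CA·CCB·CA·CA·BCA·BCA·CA·CCB·CA·CCB·CA·CA·BCA·DAA·CCB·CCB·CA·CA·BCA·CA·CA·BCA·CA·CCB·CA·CCB·BCA·CA·CCB·CA·CCB·CA·CCB·BCA·CA·CCB·CA·CCB·CA·CA·BCA·CA·CCB·CA·CA·BCA·BCA·CA·CCB·CA·CCB·CA·CA·BCA·CA·CCB·CA·CA·BCA·CA·CCB·CA·CA·BCA·BCA·CA·CCB·CA·CCB·CA·CA·BCA
    A ↦ CCB
    B ↦ BCA
    C ↦ CA
    D ↦ DAA

A->CCB, B->BCA, C->CA, D->DAA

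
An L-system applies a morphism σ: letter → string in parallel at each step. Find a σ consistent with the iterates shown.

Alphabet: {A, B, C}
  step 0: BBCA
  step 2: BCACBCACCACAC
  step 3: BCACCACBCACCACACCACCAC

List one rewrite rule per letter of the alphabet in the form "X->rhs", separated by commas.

A->C, B->BC, C->AC

  step 2 ⇒ step 3: BCACBCACCACAC ⇒ BC·AC·C·AC·BC·AC·C·AC·AC·C·AC·C·AC
    A ↦ C
    B ↦ BC
    C ↦ AC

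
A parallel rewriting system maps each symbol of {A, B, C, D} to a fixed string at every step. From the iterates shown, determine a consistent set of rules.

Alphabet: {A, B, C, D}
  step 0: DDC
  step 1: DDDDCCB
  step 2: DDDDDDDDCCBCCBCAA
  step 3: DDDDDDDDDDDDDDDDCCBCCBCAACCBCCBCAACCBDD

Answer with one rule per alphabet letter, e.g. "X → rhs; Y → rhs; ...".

A->D, B->CAA, C->CCB, D->DD

  step 2 ⇒ step 3: DDDDDDDDCCBCCBCAA ⇒ DD·DD·DD·DD·DD·DD·DD·DD·CCB·CCB·CAA·CCB·CCB·CAA·CCB·D·D
    A ↦ D
    B ↦ CAA
    C ↦ CCB
    D ↦ DD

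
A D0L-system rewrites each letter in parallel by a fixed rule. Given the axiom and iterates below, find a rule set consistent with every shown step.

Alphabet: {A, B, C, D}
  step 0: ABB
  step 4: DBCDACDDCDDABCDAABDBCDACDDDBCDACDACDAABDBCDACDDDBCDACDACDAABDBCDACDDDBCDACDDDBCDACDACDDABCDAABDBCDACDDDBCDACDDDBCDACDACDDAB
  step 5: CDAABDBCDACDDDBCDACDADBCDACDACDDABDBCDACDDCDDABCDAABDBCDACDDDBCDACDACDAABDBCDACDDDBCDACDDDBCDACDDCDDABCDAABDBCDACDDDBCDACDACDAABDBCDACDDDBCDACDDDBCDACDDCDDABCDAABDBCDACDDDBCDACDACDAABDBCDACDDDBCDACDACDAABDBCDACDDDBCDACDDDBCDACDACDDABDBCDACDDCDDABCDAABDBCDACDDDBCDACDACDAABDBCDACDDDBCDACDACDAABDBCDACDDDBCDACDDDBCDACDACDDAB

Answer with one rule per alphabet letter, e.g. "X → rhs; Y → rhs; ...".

  step 4 ⇒ step 5: DBCDACDDCDDABCDAABDBCDACDDDBCDACDACDAABDBCDACDDDBCDACDACDAABDBCDACDDDBCDACDDDBCDACDACDDABCDAABDBCDACDDDBCDACDDDBCDACDACDDAB ⇒ CDA·AB·DB·CDA·CDD·DB·CDA·CDA·DB·CDA·CDA·CDD·AB·DB·CDA·CDD·CDD·AB·CDA·AB·DB·CDA·CDD·DB·CDA·CDA·CDA·AB·DB·CDA·CDD·DB·CDA·CDD·DB·CDA·CDD·CDD·AB·CDA·AB·DB·CDA·CDD·DB·CDA·CDA·CDA·AB·DB·CDA·CDD·DB·CDA·CDD·DB·CDA·CDD·CDD·AB·CDA·AB·DB·CDA·CDD·DB·CDA·CDA·CDA·AB·DB·CDA·CDD·DB·CDA·CDA·CDA·AB·DB·CDA·CDD·DB·CDA·CDD·DB·CDA·CDA·CDD·AB·DB·CDA·CDD·CDD·AB·CDA·AB·DB·CDA·CDD·DB·CDA·CDA·CDA·AB·DB·CDA·CDD·DB·CDA·CDA·CDA·AB·DB·CDA·CDD·DB·CDA·CDD·DB·CDA·CDA·CDD·AB
    A ↦ CDD
    B ↦ AB
    C ↦ DB
    D ↦ CDA

A->CDD, B->AB, C->DB, D->CDA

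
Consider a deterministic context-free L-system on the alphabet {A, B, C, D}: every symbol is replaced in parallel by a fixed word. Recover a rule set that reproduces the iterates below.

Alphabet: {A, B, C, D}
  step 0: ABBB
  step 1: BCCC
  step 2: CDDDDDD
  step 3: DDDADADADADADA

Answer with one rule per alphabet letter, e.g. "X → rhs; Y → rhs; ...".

  step 2 ⇒ step 3: CDDDDDD ⇒ DD·DA·DA·DA·DA·DA·DA
    C ↦ DD
    D ↦ DA
  step 0 ⇒ step 1: ABBB ⇒ B·C·C·C
    A ↦ B
  step 0 ⇒ step 1: ABBB ⇒ B·C·C·C
    B ↦ C

A->B, B->C, C->DD, D->DA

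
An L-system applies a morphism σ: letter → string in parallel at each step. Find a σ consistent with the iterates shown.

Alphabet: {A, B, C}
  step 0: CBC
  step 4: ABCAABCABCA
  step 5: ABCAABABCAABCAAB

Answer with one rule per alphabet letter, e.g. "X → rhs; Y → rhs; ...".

A->AB, B->C, C->A

  step 4 ⇒ step 5: ABCAABCABCA ⇒ AB·C·A·AB·AB·C·A·AB·C·A·AB
    A ↦ AB
    B ↦ C
    C ↦ A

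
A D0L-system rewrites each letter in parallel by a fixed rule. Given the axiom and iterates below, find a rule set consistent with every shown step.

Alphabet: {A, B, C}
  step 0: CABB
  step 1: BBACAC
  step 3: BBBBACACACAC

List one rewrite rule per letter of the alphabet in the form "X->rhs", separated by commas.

A->B, B->AC, C->B

  step 0 ⇒ step 1: CABB ⇒ B·B·AC·AC
    A ↦ B
    B ↦ AC
    C ↦ B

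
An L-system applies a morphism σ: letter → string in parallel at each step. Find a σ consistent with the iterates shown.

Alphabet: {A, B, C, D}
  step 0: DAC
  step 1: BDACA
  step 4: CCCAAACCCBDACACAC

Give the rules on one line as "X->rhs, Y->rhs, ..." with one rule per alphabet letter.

A->C, B->CCC, C->A, D->BDA

  step 0 ⇒ step 1: DAC ⇒ BDA·C·A
    A ↦ C
    C ↦ A
    D ↦ BDA
    B ↦ CCC  (constrained at step 1)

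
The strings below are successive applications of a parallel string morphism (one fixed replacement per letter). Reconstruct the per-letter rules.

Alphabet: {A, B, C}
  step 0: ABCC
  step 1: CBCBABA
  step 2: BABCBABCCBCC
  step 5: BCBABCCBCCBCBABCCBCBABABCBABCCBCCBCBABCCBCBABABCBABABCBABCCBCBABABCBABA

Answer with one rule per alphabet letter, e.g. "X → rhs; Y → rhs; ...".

  step 1 ⇒ step 2: CBCBABA ⇒ BA·BC·BA·BC·C·BC·C
    A ↦ C
    B ↦ BC
    C ↦ BA

A->C, B->BC, C->BA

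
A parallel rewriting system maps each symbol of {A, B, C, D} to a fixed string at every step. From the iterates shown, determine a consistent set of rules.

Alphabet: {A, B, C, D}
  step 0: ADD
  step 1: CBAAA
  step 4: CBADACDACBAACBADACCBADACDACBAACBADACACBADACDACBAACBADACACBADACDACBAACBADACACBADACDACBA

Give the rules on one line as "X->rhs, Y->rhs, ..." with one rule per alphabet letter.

A->CBA, B->DA, C->DAC, D->A

  step 0 ⇒ step 1: ADD ⇒ CBA·A·A
    A ↦ CBA
    D ↦ A
    B ↦ DA  (constrained at step 1)
    C ↦ DAC  (constrained at step 1)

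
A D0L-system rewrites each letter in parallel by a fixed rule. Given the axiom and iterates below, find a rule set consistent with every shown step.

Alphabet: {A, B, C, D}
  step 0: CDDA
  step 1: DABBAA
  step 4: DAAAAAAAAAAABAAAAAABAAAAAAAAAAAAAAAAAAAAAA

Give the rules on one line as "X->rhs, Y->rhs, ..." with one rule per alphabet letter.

A->AA, B->CA, C->DA, D->B

  step 0 ⇒ step 1: CDDA ⇒ DA·B·B·AA
    A ↦ AA
    C ↦ DA
    D ↦ B
    B ↦ CA  (constrained at step 1)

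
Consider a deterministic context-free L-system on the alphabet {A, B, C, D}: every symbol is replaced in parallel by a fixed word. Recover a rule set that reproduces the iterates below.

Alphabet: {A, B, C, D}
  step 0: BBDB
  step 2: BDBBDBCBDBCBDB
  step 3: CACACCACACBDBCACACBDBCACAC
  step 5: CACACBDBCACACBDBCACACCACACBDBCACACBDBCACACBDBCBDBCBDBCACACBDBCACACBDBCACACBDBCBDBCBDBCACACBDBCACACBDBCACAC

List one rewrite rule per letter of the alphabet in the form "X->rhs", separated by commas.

  step 2 ⇒ step 3: BDBBDBCBDBCBDB ⇒ C·ACA·C·C·ACA·C·BDB·C·ACA·C·BDB·C·ACA·C
    B ↦ C
    C ↦ BDB
    D ↦ ACA
    A ↦ C  (constrained at step 3)

A->C, B->C, C->BDB, D->ACA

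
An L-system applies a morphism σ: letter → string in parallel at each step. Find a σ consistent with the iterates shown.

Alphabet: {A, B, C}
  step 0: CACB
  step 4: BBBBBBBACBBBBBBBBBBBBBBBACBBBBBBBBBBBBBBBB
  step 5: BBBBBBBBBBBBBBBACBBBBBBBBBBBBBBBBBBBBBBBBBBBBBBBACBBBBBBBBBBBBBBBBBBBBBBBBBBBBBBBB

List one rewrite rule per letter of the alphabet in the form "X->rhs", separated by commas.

  step 4 ⇒ step 5: BBBBBBBACBBBBBBBBBBBBBBBACBBBBBBBBBBBBBBBB ⇒ BB·BB·BB·BB·BB·BB·BB·B·AC·BB·BB·BB·BB·BB·BB·BB·BB·BB·BB·BB·BB·BB·BB·BB·B·AC·BB·BB·BB·BB·BB·BB·BB·BB·BB·BB·BB·BB·BB·BB·BB·BB
    A ↦ B
    B ↦ BB
    C ↦ AC

A->B, B->BB, C->AC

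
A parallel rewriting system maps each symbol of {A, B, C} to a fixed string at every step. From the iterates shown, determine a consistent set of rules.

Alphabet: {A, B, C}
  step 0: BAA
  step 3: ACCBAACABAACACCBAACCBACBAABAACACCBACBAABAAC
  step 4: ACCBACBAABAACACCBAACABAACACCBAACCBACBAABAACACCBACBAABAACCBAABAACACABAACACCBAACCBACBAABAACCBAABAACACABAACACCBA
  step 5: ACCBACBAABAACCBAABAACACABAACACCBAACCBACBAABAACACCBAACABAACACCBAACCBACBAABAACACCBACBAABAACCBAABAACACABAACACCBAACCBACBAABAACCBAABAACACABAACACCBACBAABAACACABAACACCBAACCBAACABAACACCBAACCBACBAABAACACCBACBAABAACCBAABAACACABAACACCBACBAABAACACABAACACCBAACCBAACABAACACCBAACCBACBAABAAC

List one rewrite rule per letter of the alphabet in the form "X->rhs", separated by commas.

  step 4 ⇒ step 5: ACCBACBAABAACACCBAACABAACACCBAACCBACBAABAACACCBACBAABAACCBAABAACACABAACACCBAACCBACBAABAACCBAABAACACABAACACCBA ⇒ AC·CBA·CBA·ABA·AC·CBA·ABA·AC·AC·ABA·AC·AC·CBA·AC·CBA·CBA·ABA·AC·AC·CBA·AC·ABA·AC·AC·CBA·AC·CBA·CBA·ABA·AC·AC·CBA·CBA·ABA·AC·CBA·ABA·AC·AC·ABA·AC·AC·CBA·AC·CBA·CBA·ABA·AC·CBA·ABA·AC·AC·ABA·AC·AC·CBA·CBA·ABA·AC·AC·ABA·AC·AC·CBA·AC·CBA·AC·ABA·AC·AC·CBA·AC·CBA·CBA·ABA·AC·AC·CBA·CBA·ABA·AC·CBA·ABA·AC·AC·ABA·AC·AC·CBA·CBA·ABA·AC·AC·ABA·AC·AC·CBA·AC·CBA·AC·ABA·AC·AC·CBA·AC·CBA·CBA·ABA·AC
    A ↦ AC
    B ↦ ABA
    C ↦ CBA

A->AC, B->ABA, C->CBA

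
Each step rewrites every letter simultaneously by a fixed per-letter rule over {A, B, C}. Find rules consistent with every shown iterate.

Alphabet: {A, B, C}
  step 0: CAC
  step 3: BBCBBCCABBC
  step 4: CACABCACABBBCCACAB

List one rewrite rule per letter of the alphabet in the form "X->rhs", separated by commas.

A->BC, B->CA, C->B

  step 3 ⇒ step 4: BBCBBCCABBC ⇒ CA·CA·B·CA·CA·B·B·BC·CA·CA·B
    A ↦ BC
    B ↦ CA
    C ↦ B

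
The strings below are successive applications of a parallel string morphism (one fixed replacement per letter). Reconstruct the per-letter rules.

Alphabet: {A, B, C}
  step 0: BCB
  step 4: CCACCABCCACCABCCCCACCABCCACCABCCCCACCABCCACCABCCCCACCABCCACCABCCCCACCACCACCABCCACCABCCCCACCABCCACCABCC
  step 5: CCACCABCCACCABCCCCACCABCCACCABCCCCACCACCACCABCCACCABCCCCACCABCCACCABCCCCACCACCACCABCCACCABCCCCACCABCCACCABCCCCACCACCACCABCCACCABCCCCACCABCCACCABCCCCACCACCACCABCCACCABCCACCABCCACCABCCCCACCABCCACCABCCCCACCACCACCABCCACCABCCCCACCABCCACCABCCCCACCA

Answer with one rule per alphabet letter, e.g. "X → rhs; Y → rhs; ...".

A->B, B->CC, C->CCA

  step 4 ⇒ step 5: CCACCABCCACCABCCCCACCABCCACCABCCCCACCABCCACCABCCCCACCABCCACCABCCCCACCACCACCABCCACCABCCCCACCABCCACCABCC ⇒ CCA·CCA·B·CCA·CCA·B·CC·CCA·CCA·B·CCA·CCA·B·CC·CCA·CCA·CCA·CCA·B·CCA·CCA·B·CC·CCA·CCA·B·CCA·CCA·B·CC·CCA·CCA·CCA·CCA·B·CCA·CCA·B·CC·CCA·CCA·B·CCA·CCA·B·CC·CCA·CCA·CCA·CCA·B·CCA·CCA·B·CC·CCA·CCA·B·CCA·CCA·B·CC·CCA·CCA·CCA·CCA·B·CCA·CCA·B·CCA·CCA·B·CCA·CCA·B·CC·CCA·CCA·B·CCA·CCA·B·CC·CCA·CCA·CCA·CCA·B·CCA·CCA·B·CC·CCA·CCA·B·CCA·CCA·B·CC·CCA·CCA
    A ↦ B
    B ↦ CC
    C ↦ CCA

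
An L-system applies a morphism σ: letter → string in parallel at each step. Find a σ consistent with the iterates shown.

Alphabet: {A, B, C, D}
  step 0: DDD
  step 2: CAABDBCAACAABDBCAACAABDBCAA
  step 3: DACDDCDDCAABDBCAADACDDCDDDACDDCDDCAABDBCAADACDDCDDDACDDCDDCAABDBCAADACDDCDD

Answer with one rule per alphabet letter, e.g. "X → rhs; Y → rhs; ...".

A->CDD, B->CAA, C->DA, D->BDB

  step 2 ⇒ step 3: CAABDBCAACAABDBCAACAABDBCAA ⇒ DA·CDD·CDD·CAA·BDB·CAA·DA·CDD·CDD·DA·CDD·CDD·CAA·BDB·CAA·DA·CDD·CDD·DA·CDD·CDD·CAA·BDB·CAA·DA·CDD·CDD
    A ↦ CDD
    B ↦ CAA
    C ↦ DA
    D ↦ BDB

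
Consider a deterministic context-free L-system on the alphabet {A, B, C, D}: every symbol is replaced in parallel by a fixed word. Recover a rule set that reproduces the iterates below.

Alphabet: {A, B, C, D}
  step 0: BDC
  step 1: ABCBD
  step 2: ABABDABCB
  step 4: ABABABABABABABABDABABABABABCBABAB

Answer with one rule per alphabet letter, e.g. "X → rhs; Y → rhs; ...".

A->AB, B->AB, C->D, D->CB

  step 1 ⇒ step 2: ABCBD ⇒ AB·AB·D·AB·CB
    A ↦ AB
    B ↦ AB
    C ↦ D
    D ↦ CB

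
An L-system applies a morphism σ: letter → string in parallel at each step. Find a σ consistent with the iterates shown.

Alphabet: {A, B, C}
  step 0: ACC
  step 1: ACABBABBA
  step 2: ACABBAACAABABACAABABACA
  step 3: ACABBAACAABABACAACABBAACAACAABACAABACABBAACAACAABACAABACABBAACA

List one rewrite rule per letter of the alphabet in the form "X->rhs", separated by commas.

  step 2 ⇒ step 3: ACABBAACAABABACAABABACA ⇒ ACA·BBA·ACA·AB·AB·ACA·ACA·BBA·ACA·ACA·AB·ACA·AB·ACA·BBA·ACA·ACA·AB·ACA·AB·ACA·BBA·ACA
    A ↦ ACA
    B ↦ AB
    C ↦ BBA

A->ACA, B->AB, C->BBA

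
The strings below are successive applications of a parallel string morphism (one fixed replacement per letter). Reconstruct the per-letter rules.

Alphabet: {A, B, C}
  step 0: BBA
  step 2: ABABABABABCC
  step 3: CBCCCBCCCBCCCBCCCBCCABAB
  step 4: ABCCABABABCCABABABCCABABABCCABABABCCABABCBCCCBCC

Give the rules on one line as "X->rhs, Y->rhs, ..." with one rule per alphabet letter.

  step 3 ⇒ step 4: CBCCCBCCCBCCCBCCCBCCABAB ⇒ AB·CC·AB·AB·AB·CC·AB·AB·AB·CC·AB·AB·AB·CC·AB·AB·AB·CC·AB·AB·CB·CC·CB·CC
    A ↦ CB
    B ↦ CC
    C ↦ AB

A->CB, B->CC, C->AB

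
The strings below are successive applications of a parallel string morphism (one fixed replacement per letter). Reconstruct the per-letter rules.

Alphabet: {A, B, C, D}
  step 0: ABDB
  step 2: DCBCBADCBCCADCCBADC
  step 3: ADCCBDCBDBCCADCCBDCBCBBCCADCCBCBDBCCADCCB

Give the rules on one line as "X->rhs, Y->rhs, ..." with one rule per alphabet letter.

  step 2 ⇒ step 3: DCBCBADCBCCADCCBADC ⇒ ADC·CB·D·CB·D·BCC·ADC·CB·D·CB·CB·BCC·ADC·CB·CB·D·BCC·ADC·CB
    A ↦ BCC
    B ↦ D
    C ↦ CB
    D ↦ ADC

A->BCC, B->D, C->CB, D->ADC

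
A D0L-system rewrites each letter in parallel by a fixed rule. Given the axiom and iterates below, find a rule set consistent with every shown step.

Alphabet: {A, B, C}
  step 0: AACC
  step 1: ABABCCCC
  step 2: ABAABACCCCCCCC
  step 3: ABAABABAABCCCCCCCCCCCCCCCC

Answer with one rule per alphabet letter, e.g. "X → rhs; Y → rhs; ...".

  step 2 ⇒ step 3: ABAABACCCCCCCC ⇒ AB·A·AB·AB·A·AB·CC·CC·CC·CC·CC·CC·CC·CC
    A ↦ AB
    B ↦ A
    C ↦ CC

A->AB, B->A, C->CC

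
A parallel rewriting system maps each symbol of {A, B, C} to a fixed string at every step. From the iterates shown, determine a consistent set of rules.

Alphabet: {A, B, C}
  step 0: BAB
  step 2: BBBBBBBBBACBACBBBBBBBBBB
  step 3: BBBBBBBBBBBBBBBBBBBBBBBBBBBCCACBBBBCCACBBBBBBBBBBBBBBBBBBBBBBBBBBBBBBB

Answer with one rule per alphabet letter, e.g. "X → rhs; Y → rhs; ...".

  step 2 ⇒ step 3: BBBBBBBBBACBACBBBBBBBBBB ⇒ BBB·BBB·BBB·BBB·BBB·BBB·BBB·BBB·BBB·CC·ACB·BBB·CC·ACB·BBB·BBB·BBB·BBB·BBB·BBB·BBB·BBB·BBB·BBB
    A ↦ CC
    B ↦ BBB
    C ↦ ACB

A->CC, B->BBB, C->ACB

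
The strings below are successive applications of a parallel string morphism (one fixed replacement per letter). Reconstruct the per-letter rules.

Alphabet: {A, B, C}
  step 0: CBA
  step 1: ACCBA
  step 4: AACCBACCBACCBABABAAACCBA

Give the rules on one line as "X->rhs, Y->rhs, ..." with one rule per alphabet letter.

A->BA, B->CC, C->A

  step 0 ⇒ step 1: CBA ⇒ A·CC·BA
    A ↦ BA
    B ↦ CC
    C ↦ A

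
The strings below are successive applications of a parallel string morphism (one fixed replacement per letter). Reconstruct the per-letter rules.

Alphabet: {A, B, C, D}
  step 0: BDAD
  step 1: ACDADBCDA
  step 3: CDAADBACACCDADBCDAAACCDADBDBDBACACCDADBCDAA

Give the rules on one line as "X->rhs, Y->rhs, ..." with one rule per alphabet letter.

  step 0 ⇒ step 1: BDAD ⇒ A·CDA·DB·CDA
    A ↦ DB
    B ↦ A
    D ↦ CDA
    C ↦ AC  (constrained at step 1)

A->DB, B->A, C->AC, D->CDA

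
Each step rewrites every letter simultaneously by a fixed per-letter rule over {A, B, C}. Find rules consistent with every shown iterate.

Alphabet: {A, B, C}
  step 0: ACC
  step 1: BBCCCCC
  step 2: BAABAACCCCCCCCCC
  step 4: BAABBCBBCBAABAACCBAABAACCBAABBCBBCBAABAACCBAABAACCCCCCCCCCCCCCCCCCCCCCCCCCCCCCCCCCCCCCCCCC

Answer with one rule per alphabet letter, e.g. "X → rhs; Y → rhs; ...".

  step 1 ⇒ step 2: BBCCCCC ⇒ BAA·BAA·CC·CC·CC·CC·CC
    B ↦ BAA
    C ↦ CC
  step 0 ⇒ step 1: ACC ⇒ BBC·CC·CC
    A ↦ BBC

A->BBC, B->BAA, C->CC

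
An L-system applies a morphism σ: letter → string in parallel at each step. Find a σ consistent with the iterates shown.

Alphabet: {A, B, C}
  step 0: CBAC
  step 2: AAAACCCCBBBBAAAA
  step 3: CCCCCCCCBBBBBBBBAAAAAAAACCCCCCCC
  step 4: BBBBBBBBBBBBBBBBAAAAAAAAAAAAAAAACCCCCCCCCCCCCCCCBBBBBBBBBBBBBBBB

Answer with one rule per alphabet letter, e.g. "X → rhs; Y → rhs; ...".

  step 3 ⇒ step 4: CCCCCCCCBBBBBBBBAAAAAAAACCCCCCCC ⇒ BB·BB·BB·BB·BB·BB·BB·BB·AA·AA·AA·AA·AA·AA·AA·AA·CC·CC·CC·CC·CC·CC·CC·CC·BB·BB·BB·BB·BB·BB·BB·BB
    A ↦ CC
    B ↦ AA
    C ↦ BB

A->CC, B->AA, C->BB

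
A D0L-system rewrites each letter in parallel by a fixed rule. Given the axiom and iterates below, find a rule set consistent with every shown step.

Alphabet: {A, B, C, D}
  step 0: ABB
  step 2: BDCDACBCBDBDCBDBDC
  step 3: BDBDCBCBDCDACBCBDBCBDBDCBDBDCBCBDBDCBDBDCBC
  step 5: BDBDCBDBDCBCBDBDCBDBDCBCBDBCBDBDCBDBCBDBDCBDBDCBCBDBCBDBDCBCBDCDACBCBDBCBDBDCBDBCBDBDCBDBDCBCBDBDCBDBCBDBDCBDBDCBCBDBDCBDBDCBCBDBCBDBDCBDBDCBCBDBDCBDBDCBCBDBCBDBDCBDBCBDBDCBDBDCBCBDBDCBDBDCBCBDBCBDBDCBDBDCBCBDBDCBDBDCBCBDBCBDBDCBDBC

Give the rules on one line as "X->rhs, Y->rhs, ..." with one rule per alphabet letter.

  step 2 ⇒ step 3: BDCDACBCBDBDCBDBDC ⇒ BD·BDC·BC·BDC·DAC·BC·BD·BC·BD·BDC·BD·BDC·BC·BD·BDC·BD·BDC·BC
    A ↦ DAC
    B ↦ BD
    C ↦ BC
    D ↦ BDC

A->DAC, B->BD, C->BC, D->BDC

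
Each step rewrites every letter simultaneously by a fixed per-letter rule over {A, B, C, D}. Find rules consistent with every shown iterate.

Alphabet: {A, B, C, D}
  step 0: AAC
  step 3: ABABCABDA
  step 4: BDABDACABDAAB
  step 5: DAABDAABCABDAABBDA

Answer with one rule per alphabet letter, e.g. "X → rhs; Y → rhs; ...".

  step 4 ⇒ step 5: BDABDACABDAAB ⇒ DA·A·B·DA·A·B·CA·B·DA·A·B·B·DA
    A ↦ B
    B ↦ DA
    C ↦ CA
    D ↦ A

A->B, B->DA, C->CA, D->A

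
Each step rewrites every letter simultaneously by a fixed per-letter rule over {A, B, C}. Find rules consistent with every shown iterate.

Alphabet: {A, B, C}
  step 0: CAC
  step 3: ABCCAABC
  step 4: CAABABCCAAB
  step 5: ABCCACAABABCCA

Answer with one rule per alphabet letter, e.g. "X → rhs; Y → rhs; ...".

A->C, B->A, C->AB

  step 4 ⇒ step 5: CAABABCCAAB ⇒ AB·C·C·A·C·A·AB·AB·C·C·A
    A ↦ C
    B ↦ A
    C ↦ AB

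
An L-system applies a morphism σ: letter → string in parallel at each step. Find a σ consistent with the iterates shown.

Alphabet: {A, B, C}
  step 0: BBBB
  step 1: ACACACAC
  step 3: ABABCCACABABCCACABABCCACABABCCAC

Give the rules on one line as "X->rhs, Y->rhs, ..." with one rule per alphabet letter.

  step 0 ⇒ step 1: BBBB ⇒ AC·AC·AC·AC
    B ↦ AC
    A ↦ CC  (constrained at step 1)
    C ↦ AB  (constrained at step 1)

A->CC, B->AC, C->AB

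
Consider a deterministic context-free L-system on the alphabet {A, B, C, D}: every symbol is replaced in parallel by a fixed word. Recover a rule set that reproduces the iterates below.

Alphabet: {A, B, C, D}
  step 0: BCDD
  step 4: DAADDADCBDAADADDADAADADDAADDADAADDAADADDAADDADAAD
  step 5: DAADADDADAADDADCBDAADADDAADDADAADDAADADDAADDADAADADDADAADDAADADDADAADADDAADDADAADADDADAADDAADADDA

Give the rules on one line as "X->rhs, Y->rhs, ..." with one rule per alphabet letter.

A->AD, B->CB, C->D, D->DA

  step 4 ⇒ step 5: DAADDADCBDAADADDADAADADDAADDADAADDAADADDAADDADAAD ⇒ DA·AD·AD·DA·DA·AD·DA·D·CB·DA·AD·AD·DA·AD·DA·DA·AD·DA·AD·AD·DA·AD·DA·DA·AD·AD·DA·DA·AD·DA·AD·AD·DA·DA·AD·AD·DA·AD·DA·DA·AD·AD·DA·DA·AD·DA·AD·AD·DA
    A ↦ AD
    B ↦ CB
    C ↦ D
    D ↦ DA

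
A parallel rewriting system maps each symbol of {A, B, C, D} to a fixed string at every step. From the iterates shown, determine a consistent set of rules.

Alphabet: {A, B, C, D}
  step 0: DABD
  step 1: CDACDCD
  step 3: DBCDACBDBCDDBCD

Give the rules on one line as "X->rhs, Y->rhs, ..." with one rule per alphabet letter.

A->AC, B->D, C->B, D->CD

  step 0 ⇒ step 1: DABD ⇒ CD·AC·D·CD
    A ↦ AC
    B ↦ D
    D ↦ CD
    C ↦ B  (constrained at step 1)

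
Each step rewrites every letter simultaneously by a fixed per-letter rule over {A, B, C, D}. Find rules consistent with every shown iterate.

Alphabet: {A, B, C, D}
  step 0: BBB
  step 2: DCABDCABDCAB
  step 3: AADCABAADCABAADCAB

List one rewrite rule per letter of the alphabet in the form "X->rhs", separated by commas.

A->DC, B->AB, C->A, D->A

  step 2 ⇒ step 3: DCABDCABDCAB ⇒ A·A·DC·AB·A·A·DC·AB·A·A·DC·AB
    A ↦ DC
    B ↦ AB
    C ↦ A
    D ↦ A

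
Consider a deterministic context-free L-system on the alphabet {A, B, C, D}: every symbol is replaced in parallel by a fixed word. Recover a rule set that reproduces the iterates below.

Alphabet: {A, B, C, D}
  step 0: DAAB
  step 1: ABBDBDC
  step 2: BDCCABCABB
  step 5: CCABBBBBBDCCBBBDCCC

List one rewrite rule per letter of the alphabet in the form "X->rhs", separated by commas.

A->BD, B->C, C->B, D->AB

  step 1 ⇒ step 2: ABBDBDC ⇒ BD·C·C·AB·C·AB·B
    A ↦ BD
    B ↦ C
    C ↦ B
    D ↦ AB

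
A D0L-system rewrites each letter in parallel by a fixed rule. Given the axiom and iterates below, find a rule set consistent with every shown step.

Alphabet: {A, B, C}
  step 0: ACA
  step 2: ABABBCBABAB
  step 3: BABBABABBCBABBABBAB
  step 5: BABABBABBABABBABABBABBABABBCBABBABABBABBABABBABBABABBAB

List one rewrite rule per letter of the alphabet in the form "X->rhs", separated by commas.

  step 2 ⇒ step 3: ABABBCBABAB ⇒ B·AB·B·AB·AB·BCB·AB·B·AB·B·AB
    A ↦ B
    B ↦ AB
    C ↦ BCB

A->B, B->AB, C->BCB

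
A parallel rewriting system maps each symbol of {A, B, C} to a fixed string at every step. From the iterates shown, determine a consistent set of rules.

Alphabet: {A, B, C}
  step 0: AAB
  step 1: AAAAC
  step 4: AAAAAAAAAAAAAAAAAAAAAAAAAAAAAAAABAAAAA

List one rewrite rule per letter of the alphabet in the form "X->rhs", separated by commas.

A->AA, B->C, C->BA

  step 0 ⇒ step 1: AAB ⇒ AA·AA·C
    A ↦ AA
    B ↦ C
    C ↦ BA  (constrained at step 1)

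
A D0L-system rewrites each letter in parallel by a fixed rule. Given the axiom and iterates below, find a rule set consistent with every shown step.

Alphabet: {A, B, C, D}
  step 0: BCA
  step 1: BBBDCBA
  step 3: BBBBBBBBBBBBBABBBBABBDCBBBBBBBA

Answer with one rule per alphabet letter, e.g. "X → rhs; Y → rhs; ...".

  step 0 ⇒ step 1: BCA ⇒ BB·BDC·BA
    A ↦ BA
    B ↦ BB
    C ↦ BDC
    D ↦ AB  (constrained at step 1)

A->BA, B->BB, C->BDC, D->AB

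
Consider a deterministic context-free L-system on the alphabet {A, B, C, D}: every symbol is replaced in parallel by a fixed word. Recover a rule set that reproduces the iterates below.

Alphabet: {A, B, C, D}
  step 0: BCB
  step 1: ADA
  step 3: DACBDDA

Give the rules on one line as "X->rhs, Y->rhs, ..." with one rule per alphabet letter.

  step 0 ⇒ step 1: BCB ⇒ A·D·A
    B ↦ A
    C ↦ D
    A ↦ CB  (constrained at step 1)
    D ↦ AC  (constrained at step 1)

A->CB, B->A, C->D, D->AC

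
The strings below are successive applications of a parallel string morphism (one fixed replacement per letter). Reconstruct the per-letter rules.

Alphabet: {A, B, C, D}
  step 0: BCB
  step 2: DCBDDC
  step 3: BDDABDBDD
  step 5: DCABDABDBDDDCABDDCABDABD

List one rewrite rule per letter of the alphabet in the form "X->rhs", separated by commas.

A->DC, B->A, C->D, D->BD

  step 2 ⇒ step 3: DCBDDC ⇒ BD·D·A·BD·BD·D
    B ↦ A
    C ↦ D
    D ↦ BD
    A ↦ DC  (constrained at step 3)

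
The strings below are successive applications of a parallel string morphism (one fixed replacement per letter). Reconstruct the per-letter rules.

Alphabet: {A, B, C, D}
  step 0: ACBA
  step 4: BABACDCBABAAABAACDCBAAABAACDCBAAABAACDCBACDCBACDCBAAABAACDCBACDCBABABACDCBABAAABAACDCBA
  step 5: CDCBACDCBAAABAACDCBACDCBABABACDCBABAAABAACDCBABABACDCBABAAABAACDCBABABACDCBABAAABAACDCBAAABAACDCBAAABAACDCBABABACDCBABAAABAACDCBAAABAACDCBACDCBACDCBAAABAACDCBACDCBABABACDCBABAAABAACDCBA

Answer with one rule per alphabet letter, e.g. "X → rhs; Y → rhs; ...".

  step 4 ⇒ step 5: BABACDCBABAAABAACDCBAAABAACDCBAAABAACDCBACDCBACDCBAAABAACDCBACDCBABABACDCBABAAABAACDCBA ⇒ CDC·BA·CDC·BA·AA·B·AA·CDC·BA·CDC·BA·BA·BA·CDC·BA·BA·AA·B·AA·CDC·BA·BA·BA·CDC·BA·BA·AA·B·AA·CDC·BA·BA·BA·CDC·BA·BA·AA·B·AA·CDC·BA·AA·B·AA·CDC·BA·AA·B·AA·CDC·BA·BA·BA·CDC·BA·BA·AA·B·AA·CDC·BA·AA·B·AA·CDC·BA·CDC·BA·CDC·BA·AA·B·AA·CDC·BA·CDC·BA·BA·BA·CDC·BA·BA·AA·B·AA·CDC·BA
    A ↦ BA
    B ↦ CDC
    C ↦ AA
    D ↦ B

A->BA, B->CDC, C->AA, D->B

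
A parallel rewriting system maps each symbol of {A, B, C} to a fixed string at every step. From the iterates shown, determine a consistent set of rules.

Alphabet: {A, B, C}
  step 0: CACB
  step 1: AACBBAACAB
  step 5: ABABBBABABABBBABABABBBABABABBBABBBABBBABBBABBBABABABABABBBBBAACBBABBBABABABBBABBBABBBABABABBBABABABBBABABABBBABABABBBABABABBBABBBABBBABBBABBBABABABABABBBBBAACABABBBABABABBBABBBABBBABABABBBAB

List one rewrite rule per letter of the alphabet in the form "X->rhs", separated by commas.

A->BB, B->AB, C->AAC

  step 0 ⇒ step 1: CACB ⇒ AAC·BB·AAC·AB
    A ↦ BB
    B ↦ AB
    C ↦ AAC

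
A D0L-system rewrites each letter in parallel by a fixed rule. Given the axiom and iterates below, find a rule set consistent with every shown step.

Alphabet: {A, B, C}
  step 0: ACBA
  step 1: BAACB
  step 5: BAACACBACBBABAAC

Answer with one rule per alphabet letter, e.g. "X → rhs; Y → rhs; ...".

  step 0 ⇒ step 1: ACBA ⇒ B·A·AC·B
    A ↦ B
    B ↦ AC
    C ↦ A

A->B, B->AC, C->A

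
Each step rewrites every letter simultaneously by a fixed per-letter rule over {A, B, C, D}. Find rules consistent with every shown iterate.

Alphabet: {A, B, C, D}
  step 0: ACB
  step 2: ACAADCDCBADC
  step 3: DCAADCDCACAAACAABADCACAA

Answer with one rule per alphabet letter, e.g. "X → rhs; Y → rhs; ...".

  step 2 ⇒ step 3: ACAADCDCBADC ⇒ DC·AA·DC·DC·AC·AA·AC·AA·BA·DC·AC·AA
    A ↦ DC
    B ↦ BA
    C ↦ AA
    D ↦ AC

A->DC, B->BA, C->AA, D->AC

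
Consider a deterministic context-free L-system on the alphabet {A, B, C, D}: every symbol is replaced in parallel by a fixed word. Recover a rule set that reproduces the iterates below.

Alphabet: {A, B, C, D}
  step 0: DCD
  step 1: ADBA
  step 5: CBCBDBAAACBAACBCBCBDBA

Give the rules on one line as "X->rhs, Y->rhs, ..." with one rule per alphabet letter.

A->CB, B->A, C->DB, D->A

  step 0 ⇒ step 1: DCD ⇒ A·DB·A
    C ↦ DB
    D ↦ A
    A ↦ CB  (constrained at step 1)
    B ↦ A  (constrained at step 1)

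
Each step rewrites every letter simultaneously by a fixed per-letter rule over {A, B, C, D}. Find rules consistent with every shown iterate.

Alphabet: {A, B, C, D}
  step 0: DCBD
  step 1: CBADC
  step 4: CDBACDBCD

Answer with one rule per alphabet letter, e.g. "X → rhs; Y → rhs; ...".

  step 0 ⇒ step 1: DCBD ⇒ C·BA·D·C
    B ↦ D
    C ↦ BA
    D ↦ C
    A ↦ B  (constrained at step 1)

A->B, B->D, C->BA, D->C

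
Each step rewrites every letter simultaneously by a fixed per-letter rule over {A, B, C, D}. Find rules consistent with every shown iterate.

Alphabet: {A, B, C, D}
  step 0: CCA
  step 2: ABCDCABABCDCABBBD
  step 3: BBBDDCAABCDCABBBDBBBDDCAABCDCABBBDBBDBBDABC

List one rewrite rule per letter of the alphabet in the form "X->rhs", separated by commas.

A->B, B->BBD, C->DCA, D->ABC

  step 2 ⇒ step 3: ABCDCABABCDCABBBD ⇒ B·BBD·DCA·ABC·DCA·B·BBD·B·BBD·DCA·ABC·DCA·B·BBD·BBD·BBD·ABC
    A ↦ B
    B ↦ BBD
    C ↦ DCA
    D ↦ ABC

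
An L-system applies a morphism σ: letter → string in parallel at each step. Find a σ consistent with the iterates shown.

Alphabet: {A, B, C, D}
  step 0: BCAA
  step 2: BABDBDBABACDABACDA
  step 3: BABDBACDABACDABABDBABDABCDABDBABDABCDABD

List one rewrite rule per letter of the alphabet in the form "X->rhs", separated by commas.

A->BD, B->BA, C->AB, D->CDA

  step 2 ⇒ step 3: BABDBDBABACDABACDA ⇒ BA·BD·BA·CDA·BA·CDA·BA·BD·BA·BD·AB·CDA·BD·BA·BD·AB·CDA·BD
    A ↦ BD
    B ↦ BA
    C ↦ AB
    D ↦ CDA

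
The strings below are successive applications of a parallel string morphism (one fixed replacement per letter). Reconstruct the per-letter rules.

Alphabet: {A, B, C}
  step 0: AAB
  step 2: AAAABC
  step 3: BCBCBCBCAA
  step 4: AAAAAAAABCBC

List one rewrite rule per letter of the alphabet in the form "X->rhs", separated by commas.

A->BC, B->A, C->A

  step 3 ⇒ step 4: BCBCBCBCAA ⇒ A·A·A·A·A·A·A·A·BC·BC
    A ↦ BC
    B ↦ A
    C ↦ A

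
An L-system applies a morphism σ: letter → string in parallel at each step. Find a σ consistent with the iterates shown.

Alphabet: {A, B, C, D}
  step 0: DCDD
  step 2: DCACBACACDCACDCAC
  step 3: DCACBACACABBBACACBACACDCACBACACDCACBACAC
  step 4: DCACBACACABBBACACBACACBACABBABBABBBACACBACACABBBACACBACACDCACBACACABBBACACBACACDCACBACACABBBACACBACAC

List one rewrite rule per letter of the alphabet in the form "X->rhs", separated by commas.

A->BAC, B->ABB, C->AC, D->DC

  step 3 ⇒ step 4: DCACBACACABBBACACBACACDCACBACACDCACBACAC ⇒ DC·AC·BAC·AC·ABB·BAC·AC·BAC·AC·BAC·ABB·ABB·ABB·BAC·AC·BAC·AC·ABB·BAC·AC·BAC·AC·DC·AC·BAC·AC·ABB·BAC·AC·BAC·AC·DC·AC·BAC·AC·ABB·BAC·AC·BAC·AC
    A ↦ BAC
    B ↦ ABB
    C ↦ AC
    D ↦ DC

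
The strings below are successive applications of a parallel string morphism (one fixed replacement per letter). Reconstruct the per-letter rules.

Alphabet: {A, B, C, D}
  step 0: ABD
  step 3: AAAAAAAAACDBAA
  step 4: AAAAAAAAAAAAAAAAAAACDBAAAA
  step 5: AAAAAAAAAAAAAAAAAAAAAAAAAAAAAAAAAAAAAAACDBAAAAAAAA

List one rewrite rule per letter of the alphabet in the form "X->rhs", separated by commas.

  step 4 ⇒ step 5: AAAAAAAAAAAAAAAAAAACDBAAAA ⇒ AA·AA·AA·AA·AA·AA·AA·AA·AA·AA·AA·AA·AA·AA·AA·AA·AA·AA·AA·A·C·DB·AA·AA·AA·AA
    A ↦ AA
    B ↦ DB
    C ↦ A
    D ↦ C

A->AA, B->DB, C->A, D->C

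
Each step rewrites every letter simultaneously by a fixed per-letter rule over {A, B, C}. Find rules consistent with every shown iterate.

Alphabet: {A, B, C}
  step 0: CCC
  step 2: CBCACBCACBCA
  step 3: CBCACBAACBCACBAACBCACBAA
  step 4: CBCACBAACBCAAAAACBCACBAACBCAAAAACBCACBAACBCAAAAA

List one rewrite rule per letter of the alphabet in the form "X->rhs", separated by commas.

A->AA, B->CA, C->CB

  step 3 ⇒ step 4: CBCACBAACBCACBAACBCACBAA ⇒ CB·CA·CB·AA·CB·CA·AA·AA·CB·CA·CB·AA·CB·CA·AA·AA·CB·CA·CB·AA·CB·CA·AA·AA
    A ↦ AA
    B ↦ CA
    C ↦ CB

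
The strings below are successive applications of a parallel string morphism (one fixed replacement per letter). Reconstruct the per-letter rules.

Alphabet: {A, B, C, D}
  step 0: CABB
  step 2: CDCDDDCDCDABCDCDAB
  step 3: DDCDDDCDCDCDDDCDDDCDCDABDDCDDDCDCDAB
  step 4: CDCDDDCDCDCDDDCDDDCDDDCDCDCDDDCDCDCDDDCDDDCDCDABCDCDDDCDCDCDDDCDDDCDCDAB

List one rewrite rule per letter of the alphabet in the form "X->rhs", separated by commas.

A->C, B->DAB, C->DD, D->CD

  step 3 ⇒ step 4: DDCDDDCDCDCDDDCDDDCDCDABDDCDDDCDCDAB ⇒ CD·CD·DD·CD·CD·CD·DD·CD·DD·CD·DD·CD·CD·CD·DD·CD·CD·CD·DD·CD·DD·CD·C·DAB·CD·CD·DD·CD·CD·CD·DD·CD·DD·CD·C·DAB
    A ↦ C
    B ↦ DAB
    C ↦ DD
    D ↦ CD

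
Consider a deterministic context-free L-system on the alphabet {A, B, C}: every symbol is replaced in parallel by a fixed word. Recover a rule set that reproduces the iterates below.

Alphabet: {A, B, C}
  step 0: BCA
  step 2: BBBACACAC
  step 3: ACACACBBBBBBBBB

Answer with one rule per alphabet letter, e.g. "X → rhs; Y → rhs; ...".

  step 2 ⇒ step 3: BBBACACAC ⇒ AC·AC·AC·B·BB·B·BB·B·BB
    A ↦ B
    B ↦ AC
    C ↦ BB

A->B, B->AC, C->BB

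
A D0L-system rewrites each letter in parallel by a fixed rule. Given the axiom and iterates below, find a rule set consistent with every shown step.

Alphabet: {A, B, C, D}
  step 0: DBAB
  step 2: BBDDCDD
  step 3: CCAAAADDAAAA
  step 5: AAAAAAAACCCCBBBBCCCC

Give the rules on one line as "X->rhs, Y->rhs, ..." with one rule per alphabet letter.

A->B, B->C, C->DD, D->AA

  step 2 ⇒ step 3: BBDDCDD ⇒ C·C·AA·AA·DD·AA·AA
    B ↦ C
    C ↦ DD
    D ↦ AA
    A ↦ B  (constrained at step 0)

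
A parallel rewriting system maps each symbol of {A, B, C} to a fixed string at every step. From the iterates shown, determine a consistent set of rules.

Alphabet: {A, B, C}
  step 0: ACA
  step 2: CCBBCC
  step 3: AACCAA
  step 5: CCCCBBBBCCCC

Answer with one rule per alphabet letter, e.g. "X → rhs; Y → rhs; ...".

  step 2 ⇒ step 3: CCBBCC ⇒ A·A·C·C·A·A
    B ↦ C
    C ↦ A
    A ↦ BB  (constrained at step 0)

A->BB, B->C, C->A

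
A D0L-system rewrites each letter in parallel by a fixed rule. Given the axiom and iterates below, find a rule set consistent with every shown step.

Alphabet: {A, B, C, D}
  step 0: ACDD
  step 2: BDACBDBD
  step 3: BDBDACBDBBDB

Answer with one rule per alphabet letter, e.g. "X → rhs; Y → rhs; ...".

  step 2 ⇒ step 3: BDACBDBD ⇒ BD·B·D·AC·BD·B·BD·B
    A ↦ D
    B ↦ BD
    C ↦ AC
    D ↦ B

A->D, B->BD, C->AC, D->B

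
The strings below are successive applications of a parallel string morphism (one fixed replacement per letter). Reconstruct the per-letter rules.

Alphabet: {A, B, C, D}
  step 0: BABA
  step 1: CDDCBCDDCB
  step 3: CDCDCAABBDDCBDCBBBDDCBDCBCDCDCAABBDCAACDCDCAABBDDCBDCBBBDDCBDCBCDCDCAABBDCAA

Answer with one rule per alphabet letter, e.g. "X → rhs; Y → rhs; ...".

  step 0 ⇒ step 1: BABA ⇒ CD·DCB·CD·DCB
    A ↦ DCB
    B ↦ CD
    C ↦ BBD  (constrained at step 1)
    D ↦ CAA  (constrained at step 1)

A->DCB, B->CD, C->BBD, D->CAA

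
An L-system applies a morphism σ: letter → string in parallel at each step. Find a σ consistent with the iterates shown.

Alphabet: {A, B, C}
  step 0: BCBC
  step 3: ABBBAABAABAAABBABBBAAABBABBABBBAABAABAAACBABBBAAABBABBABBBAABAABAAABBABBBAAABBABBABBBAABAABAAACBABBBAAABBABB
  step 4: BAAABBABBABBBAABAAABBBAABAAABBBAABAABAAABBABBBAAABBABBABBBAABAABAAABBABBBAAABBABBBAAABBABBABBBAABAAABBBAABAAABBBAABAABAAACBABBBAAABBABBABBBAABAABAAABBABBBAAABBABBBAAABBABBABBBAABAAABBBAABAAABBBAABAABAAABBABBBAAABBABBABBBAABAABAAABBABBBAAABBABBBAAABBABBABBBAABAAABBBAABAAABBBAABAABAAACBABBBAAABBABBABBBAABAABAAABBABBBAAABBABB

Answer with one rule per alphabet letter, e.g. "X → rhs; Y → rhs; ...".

  step 3 ⇒ step 4: ABBBAABAABAAABBABBBAAABBABBABBBAABAABAAACBABBBAAABBABBABBBAABAABAAABBABBBAAABBABBABBBAABAABAAACBABBBAAABBABB ⇒ BAA·ABB·ABB·ABB·BAA·BAA·ABB·BAA·BAA·ABB·BAA·BAA·BAA·ABB·ABB·BAA·ABB·ABB·ABB·BAA·BAA·BAA·ABB·ABB·BAA·ABB·ABB·BAA·ABB·ABB·ABB·BAA·BAA·ABB·BAA·BAA·ABB·BAA·BAA·BAA·ACB·ABB·BAA·ABB·ABB·ABB·BAA·BAA·BAA·ABB·ABB·BAA·ABB·ABB·BAA·ABB·ABB·ABB·BAA·BAA·ABB·BAA·BAA·ABB·BAA·BAA·BAA·ABB·ABB·BAA·ABB·ABB·ABB·BAA·BAA·BAA·ABB·ABB·BAA·ABB·ABB·BAA·ABB·ABB·ABB·BAA·BAA·ABB·BAA·BAA·ABB·BAA·BAA·BAA·ACB·ABB·BAA·ABB·ABB·ABB·BAA·BAA·BAA·ABB·ABB·BAA·ABB·ABB
    A ↦ BAA
    B ↦ ABB
    C ↦ ACB

A->BAA, B->ABB, C->ACB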